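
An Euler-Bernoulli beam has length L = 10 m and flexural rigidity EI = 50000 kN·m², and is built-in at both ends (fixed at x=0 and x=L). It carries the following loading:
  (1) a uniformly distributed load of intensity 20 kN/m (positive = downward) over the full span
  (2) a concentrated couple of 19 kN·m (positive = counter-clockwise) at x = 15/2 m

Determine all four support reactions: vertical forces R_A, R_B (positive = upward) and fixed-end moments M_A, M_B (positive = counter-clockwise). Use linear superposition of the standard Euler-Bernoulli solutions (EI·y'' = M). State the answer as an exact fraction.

Load 1 — uniform load w=20 kN/m over full span:
  R_A = wL/2 = 20·10/2 = 100 kN
  M_A = wL²/12 = 20·10²/12 = 500/3 kN·m
  R_B = wL/2 = 20·10/2 = 100 kN
  M_B = -wL²/12 = -20·10²/12 = -500/3 kN·m
Load 2 — applied couple M₀=19 kN·m at a=15/2 m (b=L-a=5/2):
  R_A = 6M₀ab/L³ = 6·19·(15/2)·(5/2)/10³ = 171/80 kN
  M_A = M₀b(2a-b)/L² = 19·(5/2)·(2·(15/2)-(5/2))/10² = 95/16 kN·m
  R_B = -6M₀ab/L³ = -6·19·(15/2)·(5/2)/10³ = -171/80 kN
  M_B = M₀a(2b-a)/L² = 19·(15/2)·(2·(5/2)-(15/2))/10² = -57/16 kN·m
Superposition: R_A = 8171/80 kN, M_A = 8285/48 kN·m, R_B = 7829/80 kN, M_B = -8171/48 kN·m

R_A = 8171/80 kN, M_A = 8285/48 kN·m, R_B = 7829/80 kN, M_B = -8171/48 kN·m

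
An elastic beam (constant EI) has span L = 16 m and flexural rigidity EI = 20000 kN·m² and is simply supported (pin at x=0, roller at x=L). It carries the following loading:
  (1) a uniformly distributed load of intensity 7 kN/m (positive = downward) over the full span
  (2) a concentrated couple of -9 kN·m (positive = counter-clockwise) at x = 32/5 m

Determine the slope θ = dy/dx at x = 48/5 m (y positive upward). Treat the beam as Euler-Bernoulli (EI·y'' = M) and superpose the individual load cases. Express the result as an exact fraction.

θ(48/5) = 16621/937500 rad

Load 1 — uniform load w=7 kN/m over full span:
  θ_1 = -w(L³-6Lx²+4x³)/(24EI) = -7·(16³-6·16·(48/5)²+4·(48/5)³)/(24·20000) = 4144/234375 rad
Load 2 — applied couple M₀=-9 kN·m at a=32/5 m (b=L-a=48/5):
  θ_2 = (M₀x²/(2L)-M₀(x-a)+C₁)/EI  [x>a] with C₁=M₀(3b²-L²)/(6L)=-48/25 = ((-9)·(48/5)²/(2·16)-(-9)·((48/5)-(32/5))+(-48/25))/20000 = 3/62500 rad
Superposition: θ = Σ θ_i = 16621/937500 rad ≈ 0.017729 rad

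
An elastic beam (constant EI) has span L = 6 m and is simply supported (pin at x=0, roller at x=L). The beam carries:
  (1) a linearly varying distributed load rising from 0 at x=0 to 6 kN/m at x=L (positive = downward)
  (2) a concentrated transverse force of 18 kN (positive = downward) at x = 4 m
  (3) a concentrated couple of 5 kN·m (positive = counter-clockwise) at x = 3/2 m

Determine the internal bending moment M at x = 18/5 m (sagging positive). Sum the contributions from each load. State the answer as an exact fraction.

M(18/5) = 4178/125 kN·m

Load 1 — triangular load w₀=6 kN/m (0→w₀ over full span):
  M_1 = w₀Lx/6 - w₀x³/(6L) = 6·6·(18/5)/6 - 6·(18/5)³/(6·6) = 1728/125 kN·m
Load 2 — point force P=18 kN at a=4 m (b=L-a=2):
  M_2 = Pbx/L  [x≤a] = 18·2·(18/5)/6 = 108/5 kN·m
Load 3 — applied couple M₀=5 kN·m at a=3/2 m (b=L-a=9/2):
  M_3 = M₀x/L - M₀  [x>a] = 5·(18/5)/6 - 5 = -2 kN·m
Superposition: M = Σ M_i = 4178/125 kN·m ≈ 33.424000 kN·m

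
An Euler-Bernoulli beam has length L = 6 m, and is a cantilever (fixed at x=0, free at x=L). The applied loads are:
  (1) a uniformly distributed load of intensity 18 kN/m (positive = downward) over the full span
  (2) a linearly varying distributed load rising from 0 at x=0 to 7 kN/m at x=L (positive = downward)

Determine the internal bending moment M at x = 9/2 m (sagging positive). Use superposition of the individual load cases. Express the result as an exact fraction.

M(9/2) = -879/32 kN·m

Load 1 — uniform load w=18 kN/m over full span:
  M_1 = -w(L-x)²/2 = -18·(6-(9/2))²/2 = -81/4 kN·m
Load 2 — triangular load w₀=7 kN/m (0→w₀ over full span):
  M_2 = w₀Lx/2 - w₀L²/3 - w₀x³/(6L) = 7·6·(9/2)/2 - 7·6²/3 - 7·(9/2)³/(6·6) = -231/32 kN·m
Superposition: M = Σ M_i = -879/32 kN·m ≈ -27.468750 kN·m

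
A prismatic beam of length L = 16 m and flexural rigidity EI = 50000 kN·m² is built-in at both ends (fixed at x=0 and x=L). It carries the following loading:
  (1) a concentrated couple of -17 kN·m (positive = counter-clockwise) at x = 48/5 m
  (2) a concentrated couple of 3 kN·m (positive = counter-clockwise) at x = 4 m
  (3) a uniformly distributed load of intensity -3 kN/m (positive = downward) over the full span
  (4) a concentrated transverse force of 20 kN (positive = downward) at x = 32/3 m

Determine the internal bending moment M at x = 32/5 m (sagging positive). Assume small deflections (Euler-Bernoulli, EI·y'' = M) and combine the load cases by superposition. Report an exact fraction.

Load 1 — applied couple M₀=-17 kN·m at a=48/5 m (b=L-a=32/5):
  M_1 = R_Ax - M_A  [x≤a] with R_A=-153/100, M_A=-136/25 = (-153/100)·(32/5) - (-136/25) = -544/125 kN·m
Load 2 — applied couple M₀=3 kN·m at a=4 m (b=L-a=12):
  M_2 = R_Ax - M_A - M₀  [x>a] with R_A=27/128, M_A=-9/16 = (27/128)·(32/5) - (-9/16) - 3 = -87/80 kN·m
Load 3 — uniform load w=-3 kN/m over full span:
  M_3 = wLx/2 - wL²/12 - wx²/2 = (-3)·16·(32/5)/2 - (-3)·16²/12 - (-3)·(32/5)²/2 = -704/25 kN·m
Load 4 — point force P=20 kN at a=32/3 m (b=L-a=16/3):
  M_4 = Pb²(3a+b)x/L³ - Pab²/L²  [x≤a] = 20·(16/3)²·(3·(32/3)+(16/3))·(32/5)/16³ - 20·(32/3)·(16/3)²/16² = 256/27 kN·m
Superposition: M = Σ M_i = -1302373/54000 kN·m ≈ -24.118019 kN·m

M(32/5) = -1302373/54000 kN·m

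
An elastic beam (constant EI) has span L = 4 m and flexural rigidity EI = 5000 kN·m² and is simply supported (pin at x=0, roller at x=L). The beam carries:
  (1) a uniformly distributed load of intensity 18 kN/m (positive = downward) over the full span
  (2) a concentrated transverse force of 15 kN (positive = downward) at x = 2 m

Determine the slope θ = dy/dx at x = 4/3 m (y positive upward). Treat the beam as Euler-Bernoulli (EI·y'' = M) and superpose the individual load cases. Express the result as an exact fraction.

Load 1 — uniform load w=18 kN/m over full span:
  θ_1 = -w(L³-6Lx²+4x³)/(24EI) = -18·(4³-6·4·(4/3)²+4·(4/3)³)/(24·5000) = -26/5625 rad
Load 2 — point force P=15 kN at a=2 m (b=L-a=2):
  θ_2 = -Pb(L²-b²-3x²)/(6LEI)  [x≤a] = -15·2·(4²-2²-3·(4/3)²)/(6·4·5000) = -1/600 rad
Superposition: θ = Σ θ_i = -283/45000 rad ≈ -0.006289 rad

θ(4/3) = -283/45000 rad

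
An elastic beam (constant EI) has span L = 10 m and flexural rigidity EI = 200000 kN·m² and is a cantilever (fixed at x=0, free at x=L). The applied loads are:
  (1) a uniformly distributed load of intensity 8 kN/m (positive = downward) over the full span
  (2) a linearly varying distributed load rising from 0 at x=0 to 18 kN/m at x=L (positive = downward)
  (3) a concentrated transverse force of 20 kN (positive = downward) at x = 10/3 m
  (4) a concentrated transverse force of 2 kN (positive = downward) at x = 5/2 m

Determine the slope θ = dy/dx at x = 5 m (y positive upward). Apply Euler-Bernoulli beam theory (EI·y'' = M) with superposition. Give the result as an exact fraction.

Load 1 — uniform load w=8 kN/m over full span:
  θ_1 = -wx(x²-3Lx+3L²)/(6EI) = -8·5·(5²-3·10·5+3·10²)/(6·200000) = -7/1200 rad
Load 2 — triangular load w₀=18 kN/m (0→w₀ over full span):
  θ_2 = (w₀Lx²/4-w₀L²x/3-w₀x⁴/(24L))/EI = (18·10·5²/4-18·10²·5/3-18·5⁴/(24·10))/200000 = -123/12800 rad
Load 3 — point force P=20 kN at a=10/3 m (b=L-a=20/3):
  θ_3 = -Pa²/(2EI)  [x>a] = -20·(10/3)²/(2·200000) = -1/1800 rad
Load 4 — point force P=2 kN at a=5/2 m (b=L-a=15/2):
  θ_4 = -Pa²/(2EI)  [x>a] = -2·(5/2)²/(2·200000) = -1/32000 rad
Superposition: θ = Σ θ_i = -9233/576000 rad ≈ -0.016030 rad

θ(5) = -9233/576000 rad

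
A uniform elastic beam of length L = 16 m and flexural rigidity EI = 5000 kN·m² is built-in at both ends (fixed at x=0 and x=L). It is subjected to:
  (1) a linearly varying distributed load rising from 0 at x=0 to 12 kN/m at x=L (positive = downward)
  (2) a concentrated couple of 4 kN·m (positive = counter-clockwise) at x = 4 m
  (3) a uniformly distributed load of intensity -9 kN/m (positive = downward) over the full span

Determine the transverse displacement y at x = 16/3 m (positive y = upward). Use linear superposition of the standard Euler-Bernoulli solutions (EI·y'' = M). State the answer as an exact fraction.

y(16/3) = 71792/759375 m

Load 1 — triangular load w₀=12 kN/m (0→w₀ over full span):
  y_1 = -w₀x²(L-x)²(x+2L)/(120LEI) = -12·(16/3)²·(16-(16/3))²·((16/3)+2·16)/(120·16·5000) = -114688/759375 m
Load 2 — applied couple M₀=4 kN·m at a=4 m (b=L-a=12):
  y_2 = (R_Ax³/6 - M_Ax²/2 - M₀(x-a)²/2)/EI  [x>a] with R_A=9/32, M_A=-3/4 = ((9/32)·(16/3)³/6 - (-3/4)·(16/3)²/2 - 4·((16/3)-4)²/2)/5000 = 16/5625 m
Load 3 — uniform load w=-9 kN/m over full span:
  y_3 = -wx²(L-x)²/(24EI) = -(-9)·(16/3)²·(16-(16/3))²/(24·5000) = 4096/16875 m
Superposition: y = Σ y_i = 71792/759375 m ≈ 0.094541 m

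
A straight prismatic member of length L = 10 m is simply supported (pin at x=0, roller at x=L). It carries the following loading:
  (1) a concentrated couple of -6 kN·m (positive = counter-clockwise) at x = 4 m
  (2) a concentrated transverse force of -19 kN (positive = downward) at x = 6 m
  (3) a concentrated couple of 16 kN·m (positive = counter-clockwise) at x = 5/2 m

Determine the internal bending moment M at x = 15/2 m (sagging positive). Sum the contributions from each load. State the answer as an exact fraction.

M(15/2) = -31 kN·m

Load 1 — applied couple M₀=-6 kN·m at a=4 m (b=L-a=6):
  M_1 = M₀x/L - M₀  [x>a] = (-6)·(15/2)/10 - (-6) = 3/2 kN·m
Load 2 — point force P=-19 kN at a=6 m (b=L-a=4):
  M_2 = Pa(L-x)/L  [x>a] = (-19)·6·(10-(15/2))/10 = -57/2 kN·m
Load 3 — applied couple M₀=16 kN·m at a=5/2 m (b=L-a=15/2):
  M_3 = M₀x/L - M₀  [x>a] = 16·(15/2)/10 - 16 = -4 kN·m
Superposition: M = Σ M_i = -31 kN·m ≈ -31.000000 kN·m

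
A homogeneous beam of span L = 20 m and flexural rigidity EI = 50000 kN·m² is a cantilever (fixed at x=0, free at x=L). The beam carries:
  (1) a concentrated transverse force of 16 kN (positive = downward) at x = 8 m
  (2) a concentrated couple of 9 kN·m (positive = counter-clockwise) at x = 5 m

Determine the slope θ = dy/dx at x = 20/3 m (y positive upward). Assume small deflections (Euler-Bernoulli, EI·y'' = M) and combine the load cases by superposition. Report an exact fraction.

θ(20/3) = -163/18000 rad

Load 1 — point force P=16 kN at a=8 m (b=L-a=12):
  θ_1 = -Px(2a-x)/(2EI)  [x≤a] = -16·(20/3)·(2·8-(20/3))/(2·50000) = -56/5625 rad
Load 2 — applied couple M₀=9 kN·m at a=5 m (b=L-a=15):
  θ_2 = M₀a/EI  [x>a] = 9·5/50000 = 9/10000 rad
Superposition: θ = Σ θ_i = -163/18000 rad ≈ -0.009056 rad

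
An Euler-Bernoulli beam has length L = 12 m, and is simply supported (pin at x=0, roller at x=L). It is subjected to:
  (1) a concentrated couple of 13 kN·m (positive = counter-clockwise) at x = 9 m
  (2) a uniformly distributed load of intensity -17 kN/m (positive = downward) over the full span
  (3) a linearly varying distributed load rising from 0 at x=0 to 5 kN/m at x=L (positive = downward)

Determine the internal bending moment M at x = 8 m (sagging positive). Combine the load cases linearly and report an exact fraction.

M(8) = -1970/9 kN·m

Load 1 — applied couple M₀=13 kN·m at a=9 m (b=L-a=3):
  M_1 = M₀x/L  [x≤a] = 13·8/12 = 26/3 kN·m
Load 2 — uniform load w=-17 kN/m over full span:
  M_2 = wx(L-x)/2 = (-17)·8·(12-8)/2 = -272 kN·m
Load 3 — triangular load w₀=5 kN/m (0→w₀ over full span):
  M_3 = w₀Lx/6 - w₀x³/(6L) = 5·12·8/6 - 5·8³/(6·12) = 400/9 kN·m
Superposition: M = Σ M_i = -1970/9 kN·m ≈ -218.888889 kN·m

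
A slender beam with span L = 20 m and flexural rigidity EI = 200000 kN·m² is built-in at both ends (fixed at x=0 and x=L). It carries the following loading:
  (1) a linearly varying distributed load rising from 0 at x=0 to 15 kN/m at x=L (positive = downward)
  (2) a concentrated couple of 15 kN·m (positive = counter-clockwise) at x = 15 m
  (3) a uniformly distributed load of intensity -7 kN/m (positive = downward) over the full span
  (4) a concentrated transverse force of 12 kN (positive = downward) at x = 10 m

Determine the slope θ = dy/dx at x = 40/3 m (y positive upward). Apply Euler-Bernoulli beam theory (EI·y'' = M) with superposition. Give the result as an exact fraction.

Load 1 — triangular load w₀=15 kN/m (0→w₀ over full span):
  θ_1 = -w₀(2x(L-x)(L-2x)(x+2L)+x²(L-x)²)/(120LEI) = -15·(2·(40/3)·(20-(40/3))·(20-2·(40/3))·((40/3)+2·20)+(40/3)²·(20-(40/3))²)/(120·20·200000) = 7/4050 rad
Load 2 — applied couple M₀=15 kN·m at a=15 m (b=L-a=5):
  θ_2 = (R_Ax²/2 - M_Ax)/EI  [x≤a] with R_A=27/32, M_A=75/16 = ((27/32)·(40/3)²/2 - (75/16)·(40/3))/200000 = 1/16000 rad
Load 3 — uniform load w=-7 kN/m over full span:
  θ_3 = -wx(L-x)(L-2x)/(12EI) = -(-7)·(40/3)·(20-(40/3))·(20-2·(40/3))/(12·200000) = -7/4050 rad
Load 4 — point force P=12 kN at a=10 m (b=L-a=10):
  θ_4 = Pa²(L-x)(2bL-(3b+a)(L-x))/(2L³EI)  [x>a] = 12·10²·(20-(40/3))·(2·10·20-(3·10+10)·(20-(40/3)))/(2·20³·200000) = 1/3000 rad
Superposition: θ = Σ θ_i = 19/48000 rad ≈ 0.000396 rad

θ(40/3) = 19/48000 rad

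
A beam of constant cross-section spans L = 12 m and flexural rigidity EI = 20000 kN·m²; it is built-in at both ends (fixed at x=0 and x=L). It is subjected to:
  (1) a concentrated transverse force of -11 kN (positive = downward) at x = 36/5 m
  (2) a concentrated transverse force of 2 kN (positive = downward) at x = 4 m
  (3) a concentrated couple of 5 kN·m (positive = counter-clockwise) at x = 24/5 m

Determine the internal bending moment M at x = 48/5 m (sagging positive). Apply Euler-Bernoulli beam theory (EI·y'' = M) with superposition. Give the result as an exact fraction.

M(48/5) = 2864/1875 kN·m

Load 1 — point force P=-11 kN at a=36/5 m (b=L-a=24/5):
  M_1 = Pa²(a+3b)(L-x)/L³ - Pa²b/L²  [x>a] = (-11)·(36/5)²·((36/5)+3·(24/5))·(12-(48/5))/12³ - (-11)·(36/5)²·(24/5)/12² = 1188/625 kN·m
Load 2 — point force P=2 kN at a=4 m (b=L-a=8):
  M_2 = Pa²(a+3b)(L-x)/L³ - Pa²b/L²  [x>a] = 2·4²·(4+3·8)·(12-(48/5))/12³ - 2·4²·8/12² = -8/15 kN·m
Load 3 — applied couple M₀=5 kN·m at a=24/5 m (b=L-a=36/5):
  M_3 = R_Ax - M_A - M₀  [x>a] with R_A=3/5, M_A=3/5 = (3/5)·(48/5) - (3/5) - 5 = 4/25 kN·m
Superposition: M = Σ M_i = 2864/1875 kN·m ≈ 1.527467 kN·m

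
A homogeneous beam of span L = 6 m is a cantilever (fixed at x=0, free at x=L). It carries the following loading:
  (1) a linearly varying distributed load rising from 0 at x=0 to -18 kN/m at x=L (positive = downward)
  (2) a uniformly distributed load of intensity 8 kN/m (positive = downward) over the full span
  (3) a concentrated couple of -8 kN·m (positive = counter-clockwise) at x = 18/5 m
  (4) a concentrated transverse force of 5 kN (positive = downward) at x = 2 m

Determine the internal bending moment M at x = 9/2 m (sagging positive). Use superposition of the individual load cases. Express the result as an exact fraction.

M(9/2) = 153/16 kN·m

Load 1 — triangular load w₀=-18 kN/m (0→w₀ over full span):
  M_1 = w₀Lx/2 - w₀L²/3 - w₀x³/(6L) = (-18)·6·(9/2)/2 - (-18)·6²/3 - (-18)·(9/2)³/(6·6) = 297/16 kN·m
Load 2 — uniform load w=8 kN/m over full span:
  M_2 = -w(L-x)²/2 = -8·(6-(9/2))²/2 = -9 kN·m
Load 3 — applied couple M₀=-8 kN·m at a=18/5 m (b=L-a=12/5):
  M_3 = 0  [x>a] = 0 kN·m
Load 4 — point force P=5 kN at a=2 m (b=L-a=4):
  M_4 = 0  [x>a] = 0 kN·m
Superposition: M = Σ M_i = 153/16 kN·m ≈ 9.562500 kN·m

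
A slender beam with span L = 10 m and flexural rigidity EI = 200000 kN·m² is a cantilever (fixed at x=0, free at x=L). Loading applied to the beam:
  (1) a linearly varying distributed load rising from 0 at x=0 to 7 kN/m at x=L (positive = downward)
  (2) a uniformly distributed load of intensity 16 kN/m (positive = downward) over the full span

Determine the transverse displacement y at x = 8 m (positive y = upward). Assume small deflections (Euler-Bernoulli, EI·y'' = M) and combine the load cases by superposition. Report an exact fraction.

Load 1 — triangular load w₀=7 kN/m (0→w₀ over full span):
  y_1 = (w₀Lx³/12-w₀L²x²/6-w₀x⁵/(120L))/EI = (7·10·8³/12-7·10²·8²/6-7·8⁵/(120·10))/200000 = -5474/234375 m
Load 2 — uniform load w=16 kN/m over full span:
  y_2 = -wx²(x²-4Lx+6L²)/(24EI) = -16·8²·(8²-4·10·8+6·10²)/(24·200000) = -688/9375 m
Superposition: y = Σ y_i = -7558/78125 m ≈ -0.096742 m

y(8) = -7558/78125 m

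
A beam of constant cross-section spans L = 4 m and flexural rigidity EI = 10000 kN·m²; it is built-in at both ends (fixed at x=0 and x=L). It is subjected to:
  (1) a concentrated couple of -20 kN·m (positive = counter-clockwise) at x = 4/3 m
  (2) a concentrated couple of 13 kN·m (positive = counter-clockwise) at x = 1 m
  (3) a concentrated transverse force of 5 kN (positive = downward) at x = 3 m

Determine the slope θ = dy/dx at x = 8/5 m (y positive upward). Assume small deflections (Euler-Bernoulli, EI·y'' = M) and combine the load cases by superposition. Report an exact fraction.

θ(8/5) = -73/250000 rad

Load 1 — applied couple M₀=-20 kN·m at a=4/3 m (b=L-a=8/3):
  θ_1 = (R_Ax²/2 - M_Ax - M₀(x-a))/EI  [x>a] with R_A=-20/3, M_A=0 = ((-20/3)·(8/5)²/2 - 0·(8/5) - (-20)·((8/5)-(4/3)))/10000 = -1/3125 rad
Load 2 — applied couple M₀=13 kN·m at a=1 m (b=L-a=3):
  θ_2 = (R_Ax²/2 - M_Ax - M₀(x-a))/EI  [x>a] with R_A=117/32, M_A=-39/16 = ((117/32)·(8/5)²/2 - (-39/16)·(8/5) - 13·((8/5)-1))/10000 = 39/500000 rad
Load 3 — point force P=5 kN at a=3 m (b=L-a=1):
  θ_3 = -Pb²x(2aL-(3a+b)x)/(2L³EI)  [x≤a] = -5·1²·(8/5)·(2·3·4-(3·3+1)·(8/5))/(2·4³·10000) = -1/20000 rad
Superposition: θ = Σ θ_i = -73/250000 rad ≈ -0.000292 rad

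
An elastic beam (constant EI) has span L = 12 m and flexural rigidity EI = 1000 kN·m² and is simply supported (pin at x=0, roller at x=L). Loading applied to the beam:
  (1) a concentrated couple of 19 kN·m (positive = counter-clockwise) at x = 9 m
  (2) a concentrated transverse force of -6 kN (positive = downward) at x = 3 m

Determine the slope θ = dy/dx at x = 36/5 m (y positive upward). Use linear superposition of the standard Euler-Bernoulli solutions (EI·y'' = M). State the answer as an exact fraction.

Load 1 — applied couple M₀=19 kN·m at a=9 m (b=L-a=3):
  θ_1 = (M₀x²/(2L)+C₁)/EI  [x≤a] with C₁=M₀(3b²-L²)/(6L)=-247/8 = (19·(36/5)²/(2·12)+(-247/8))/1000 = 2033/200000 rad
Load 2 — point force P=-6 kN at a=3 m (b=L-a=9):
  θ_2 = -Pa(2L²-6Lx+3x²+a²)/(6LEI)  [x>a] = -(-6)·3·(2·12²-6·12·(36/5)+3·(36/5)²+3²)/(6·12·1000) = -1647/100000 rad
Superposition: θ = Σ θ_i = -1261/200000 rad ≈ -0.006305 rad

θ(36/5) = -1261/200000 rad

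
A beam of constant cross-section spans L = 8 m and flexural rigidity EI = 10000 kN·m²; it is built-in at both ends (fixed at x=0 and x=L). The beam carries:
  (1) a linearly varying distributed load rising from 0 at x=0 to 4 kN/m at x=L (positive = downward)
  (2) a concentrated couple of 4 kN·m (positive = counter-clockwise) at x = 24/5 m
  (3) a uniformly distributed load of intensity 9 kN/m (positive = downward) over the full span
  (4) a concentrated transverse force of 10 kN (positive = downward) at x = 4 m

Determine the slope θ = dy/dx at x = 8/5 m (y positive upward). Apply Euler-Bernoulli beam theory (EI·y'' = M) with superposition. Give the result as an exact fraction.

θ(8/5) = -6473/1171875 rad

Load 1 — triangular load w₀=4 kN/m (0→w₀ over full span):
  θ_1 = -w₀(2x(L-x)(L-2x)(x+2L)+x²(L-x)²)/(120LEI) = -4·(2·(8/5)·(8-(8/5))·(8-2·(8/5))·((8/5)+2·8)+(8/5)²·(8-(8/5))²)/(120·8·10000) = -896/1171875 rad
Load 2 — applied couple M₀=4 kN·m at a=24/5 m (b=L-a=16/5):
  θ_2 = (R_Ax²/2 - M_Ax)/EI  [x≤a] with R_A=18/25, M_A=32/25 = ((18/25)·(8/5)²/2 - (32/25)·(8/5))/10000 = -44/390625 rad
Load 3 — uniform load w=9 kN/m over full span:
  θ_3 = -wx(L-x)(L-2x)/(12EI) = -9·(8/5)·(8-(8/5))·(8-2·(8/5))/(12·10000) = -288/78125 rad
Load 4 — point force P=10 kN at a=4 m (b=L-a=4):
  θ_4 = -Pb²x(2aL-(3a+b)x)/(2L³EI)  [x≤a] = -10·4²·(8/5)·(2·4·8-(3·4+4)·(8/5))/(2·8³·10000) = -3/3125 rad
Superposition: θ = Σ θ_i = -6473/1171875 rad ≈ -0.005524 rad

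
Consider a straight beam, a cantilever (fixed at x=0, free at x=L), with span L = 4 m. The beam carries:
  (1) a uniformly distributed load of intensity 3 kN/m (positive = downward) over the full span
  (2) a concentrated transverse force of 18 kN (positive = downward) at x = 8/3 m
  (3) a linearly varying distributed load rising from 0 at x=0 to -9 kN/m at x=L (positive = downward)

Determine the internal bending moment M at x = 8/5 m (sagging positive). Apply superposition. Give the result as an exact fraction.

Load 1 — uniform load w=3 kN/m over full span:
  M_1 = -w(L-x)²/2 = -3·(4-(8/5))²/2 = -216/25 kN·m
Load 2 — point force P=18 kN at a=8/3 m (b=L-a=4/3):
  M_2 = -P(a-x)  [x≤a] = -18·((8/3)-(8/5)) = -96/5 kN·m
Load 3 — triangular load w₀=-9 kN/m (0→w₀ over full span):
  M_3 = w₀Lx/2 - w₀L²/3 - w₀x³/(6L) = (-9)·4·(8/5)/2 - (-9)·4²/3 - (-9)·(8/5)³/(6·4) = 2592/125 kN·m
Superposition: M = Σ M_i = -888/125 kN·m ≈ -7.104000 kN·m

M(8/5) = -888/125 kN·m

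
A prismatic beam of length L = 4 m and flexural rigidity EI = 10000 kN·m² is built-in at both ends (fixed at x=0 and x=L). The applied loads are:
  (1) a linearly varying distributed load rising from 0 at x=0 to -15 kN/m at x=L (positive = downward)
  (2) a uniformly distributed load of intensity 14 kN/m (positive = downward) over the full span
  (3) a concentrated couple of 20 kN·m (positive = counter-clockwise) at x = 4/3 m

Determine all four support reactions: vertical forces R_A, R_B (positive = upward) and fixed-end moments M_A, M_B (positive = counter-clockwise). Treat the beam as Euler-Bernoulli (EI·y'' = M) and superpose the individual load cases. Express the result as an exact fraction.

R_A = 77/3 kN, M_A = 32/3 kN·m, R_B = 1/3 kN, M_B = 0 kN·m

Load 1 — triangular load w₀=-15 kN/m (0→w₀ over full span):
  R_A = 3w₀L/20 = 3·(-15)·4/20 = -9 kN
  M_A = w₀L²/30 = (-15)·4²/30 = -8 kN·m
  R_B = 7w₀L/20 = 7·(-15)·4/20 = -21 kN
  M_B = -w₀L²/20 = -(-15)·4²/20 = 12 kN·m
Load 2 — uniform load w=14 kN/m over full span:
  R_A = wL/2 = 14·4/2 = 28 kN
  M_A = wL²/12 = 14·4²/12 = 56/3 kN·m
  R_B = wL/2 = 14·4/2 = 28 kN
  M_B = -wL²/12 = -14·4²/12 = -56/3 kN·m
Load 3 — applied couple M₀=20 kN·m at a=4/3 m (b=L-a=8/3):
  R_A = 6M₀ab/L³ = 6·20·(4/3)·(8/3)/4³ = 20/3 kN
  M_A = M₀b(2a-b)/L² = 20·(8/3)·(2·(4/3)-(8/3))/4² = 0 kN·m
  R_B = -6M₀ab/L³ = -6·20·(4/3)·(8/3)/4³ = -20/3 kN
  M_B = M₀a(2b-a)/L² = 20·(4/3)·(2·(8/3)-(4/3))/4² = 20/3 kN·m
Superposition: R_A = 77/3 kN, M_A = 32/3 kN·m, R_B = 1/3 kN, M_B = 0 kN·m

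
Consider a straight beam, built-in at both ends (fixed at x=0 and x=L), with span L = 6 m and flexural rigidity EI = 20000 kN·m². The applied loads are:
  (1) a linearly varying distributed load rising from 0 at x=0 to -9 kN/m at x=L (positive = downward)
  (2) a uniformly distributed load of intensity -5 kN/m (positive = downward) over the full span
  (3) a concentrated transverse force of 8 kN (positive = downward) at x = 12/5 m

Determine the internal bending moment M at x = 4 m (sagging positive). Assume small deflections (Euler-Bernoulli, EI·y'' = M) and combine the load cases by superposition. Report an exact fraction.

Load 1 — triangular load w₀=-9 kN/m (0→w₀ over full span):
  M_1 = 3w₀Lx/20 - w₀L²/30 - w₀x³/(6L) = 3·(-9)·6·4/20 - (-9)·6²/30 - (-9)·4³/(6·6) = -28/5 kN·m
Load 2 — uniform load w=-5 kN/m over full span:
  M_2 = wLx/2 - wL²/12 - wx²/2 = (-5)·6·4/2 - (-5)·6²/12 - (-5)·4²/2 = -5 kN·m
Load 3 — point force P=8 kN at a=12/5 m (b=L-a=18/5):
  M_3 = Pa²(a+3b)(L-x)/L³ - Pa²b/L²  [x>a] = 8·(12/5)²·((12/5)+3·(18/5))·(6-4)/6³ - 8·(12/5)²·(18/5)/6² = 128/125 kN·m
Superposition: M = Σ M_i = -1197/125 kN·m ≈ -9.576000 kN·m

M(4) = -1197/125 kN·m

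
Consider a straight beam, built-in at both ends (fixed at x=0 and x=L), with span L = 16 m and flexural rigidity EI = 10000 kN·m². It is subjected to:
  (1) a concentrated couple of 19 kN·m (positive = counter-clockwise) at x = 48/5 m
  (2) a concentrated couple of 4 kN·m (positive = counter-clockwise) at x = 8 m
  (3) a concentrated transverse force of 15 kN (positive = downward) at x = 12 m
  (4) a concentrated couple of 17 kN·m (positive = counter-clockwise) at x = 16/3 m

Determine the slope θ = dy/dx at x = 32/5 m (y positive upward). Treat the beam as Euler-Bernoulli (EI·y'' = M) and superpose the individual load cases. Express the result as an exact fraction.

θ(32/5) = -1229/781250 rad

Load 1 — applied couple M₀=19 kN·m at a=48/5 m (b=L-a=32/5):
  θ_1 = (R_Ax²/2 - M_Ax)/EI  [x≤a] with R_A=171/100, M_A=152/25 = ((171/100)·(32/5)²/2 - (152/25)·(32/5))/10000 = -152/390625 rad
Load 2 — applied couple M₀=4 kN·m at a=8 m (b=L-a=8):
  θ_2 = (R_Ax²/2 - M_Ax)/EI  [x≤a] with R_A=3/8, M_A=1 = ((3/8)·(32/5)²/2 - 1·(32/5))/10000 = 2/15625 rad
Load 3 — point force P=15 kN at a=12 m (b=L-a=4):
  θ_3 = -Pb²x(2aL-(3a+b)x)/(2L³EI)  [x≤a] = -15·4²·(32/5)·(2·12·16-(3·12+4)·(32/5))/(2·16³·10000) = -3/1250 rad
Load 4 — applied couple M₀=17 kN·m at a=16/3 m (b=L-a=32/3):
  θ_4 = (R_Ax²/2 - M_Ax - M₀(x-a))/EI  [x>a] with R_A=17/12, M_A=0 = ((17/12)·(32/5)²/2 - 0·(32/5) - 17·((32/5)-(16/3)))/10000 = 17/15625 rad
Superposition: θ = Σ θ_i = -1229/781250 rad ≈ -0.001573 rad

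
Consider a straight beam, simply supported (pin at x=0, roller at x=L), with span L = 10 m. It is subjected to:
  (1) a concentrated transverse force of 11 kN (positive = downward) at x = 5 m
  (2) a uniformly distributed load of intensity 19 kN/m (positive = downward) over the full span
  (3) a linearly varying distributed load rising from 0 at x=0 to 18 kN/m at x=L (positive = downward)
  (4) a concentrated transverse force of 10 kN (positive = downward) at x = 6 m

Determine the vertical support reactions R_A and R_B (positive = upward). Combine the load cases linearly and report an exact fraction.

Load 1 — point force P=11 kN at a=5 m (b=L-a=5):
  R_A = Pb/L = 11·5/10 = 11/2 kN
  R_B = Pa/L = 11·5/10 = 11/2 kN
Load 2 — uniform load w=19 kN/m over full span:
  R_A = wL/2 = 19·10/2 = 95 kN
  R_B = wL/2 = 19·10/2 = 95 kN
Load 3 — triangular load w₀=18 kN/m (0→w₀ over full span):
  R_A = w₀L/6 = 18·10/6 = 30 kN
  R_B = w₀L/3 = 18·10/3 = 60 kN
Load 4 — point force P=10 kN at a=6 m (b=L-a=4):
  R_A = Pb/L = 10·4/10 = 4 kN
  R_B = Pa/L = 10·6/10 = 6 kN
Superposition: R_A = 269/2 kN, R_B = 333/2 kN

R_A = 269/2 kN, R_B = 333/2 kN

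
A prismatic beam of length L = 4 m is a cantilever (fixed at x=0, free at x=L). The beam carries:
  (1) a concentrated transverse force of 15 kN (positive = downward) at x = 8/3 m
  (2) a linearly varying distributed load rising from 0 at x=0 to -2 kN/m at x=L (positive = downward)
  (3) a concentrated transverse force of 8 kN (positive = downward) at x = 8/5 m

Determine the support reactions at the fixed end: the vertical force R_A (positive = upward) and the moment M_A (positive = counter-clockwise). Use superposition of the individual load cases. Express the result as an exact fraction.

R_A = 19 kN, M_A = 632/15 kN·m

Load 1 — point force P=15 kN at a=8/3 m (b=L-a=4/3):
  R_A = P = 15 kN
  M_A = Pa = 15·(8/3) = 40 kN·m
Load 2 — triangular load w₀=-2 kN/m (0→w₀ over full span):
  R_A = w₀L/2 = (-2)·4/2 = -4 kN
  M_A = w₀L²/3 = (-2)·4²/3 = -32/3 kN·m
Load 3 — point force P=8 kN at a=8/5 m (b=L-a=12/5):
  R_A = P = 8 kN
  M_A = Pa = 8·(8/5) = 64/5 kN·m
Superposition: R_A = 19 kN, M_A = 632/15 kN·m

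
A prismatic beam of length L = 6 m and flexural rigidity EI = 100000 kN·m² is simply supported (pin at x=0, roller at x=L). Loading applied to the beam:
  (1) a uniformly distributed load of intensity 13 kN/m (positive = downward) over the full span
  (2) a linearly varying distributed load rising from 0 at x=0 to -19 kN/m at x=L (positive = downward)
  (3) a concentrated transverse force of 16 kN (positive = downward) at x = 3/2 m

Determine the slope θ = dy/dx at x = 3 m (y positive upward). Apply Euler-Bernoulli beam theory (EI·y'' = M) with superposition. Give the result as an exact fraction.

Load 1 — uniform load w=13 kN/m over full span:
  θ_1 = -w(L³-6Lx²+4x³)/(24EI) = -13·(6³-6·6·3²+4·3³)/(24·100000) = 0 rad
Load 2 — triangular load w₀=-19 kN/m (0→w₀ over full span):
  θ_2 = -w₀(7L⁴-30L²x²+15x⁴)/(360LEI) = -(-19)·(7·6⁴-30·6²·3²+15·3⁴)/(360·6·100000) = 399/8000000 rad
Load 3 — point force P=16 kN at a=3/2 m (b=L-a=9/2):
  θ_3 = -Pa(2L²-6Lx+3x²+a²)/(6LEI)  [x>a] = -16·(3/2)·(2·6²-6·6·3+3·3²+(3/2)²)/(6·6·100000) = 9/200000 rad
Superposition: θ = Σ θ_i = 759/8000000 rad ≈ 0.000095 rad

θ(3) = 759/8000000 rad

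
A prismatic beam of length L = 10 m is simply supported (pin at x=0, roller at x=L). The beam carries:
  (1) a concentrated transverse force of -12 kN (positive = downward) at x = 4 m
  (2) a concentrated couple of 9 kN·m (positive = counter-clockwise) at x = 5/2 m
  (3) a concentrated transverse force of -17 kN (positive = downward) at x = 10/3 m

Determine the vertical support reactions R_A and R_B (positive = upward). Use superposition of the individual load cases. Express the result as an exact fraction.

R_A = -529/30 kN, R_B = -341/30 kN

Load 1 — point force P=-12 kN at a=4 m (b=L-a=6):
  R_A = Pb/L = (-12)·6/10 = -36/5 kN
  R_B = Pa/L = (-12)·4/10 = -24/5 kN
Load 2 — applied couple M₀=9 kN·m at a=5/2 m (b=L-a=15/2):
  R_A = M₀/L = 9/10 kN
  R_B = -M₀/L = -9/10 kN
Load 3 — point force P=-17 kN at a=10/3 m (b=L-a=20/3):
  R_A = Pb/L = (-17)·(20/3)/10 = -34/3 kN
  R_B = Pa/L = (-17)·(10/3)/10 = -17/3 kN
Superposition: R_A = -529/30 kN, R_B = -341/30 kN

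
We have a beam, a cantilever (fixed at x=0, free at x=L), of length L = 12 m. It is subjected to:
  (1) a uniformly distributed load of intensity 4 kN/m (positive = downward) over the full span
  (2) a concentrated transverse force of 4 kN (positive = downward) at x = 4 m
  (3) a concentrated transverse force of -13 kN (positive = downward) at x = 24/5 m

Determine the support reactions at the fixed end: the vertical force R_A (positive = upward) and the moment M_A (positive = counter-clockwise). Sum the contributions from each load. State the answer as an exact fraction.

Load 1 — uniform load w=4 kN/m over full span:
  R_A = wL = 4·12 = 48 kN
  M_A = wL²/2 = 4·12²/2 = 288 kN·m
Load 2 — point force P=4 kN at a=4 m (b=L-a=8):
  R_A = P = 4 kN
  M_A = Pa = 4·4 = 16 kN·m
Load 3 — point force P=-13 kN at a=24/5 m (b=L-a=36/5):
  R_A = P = (-13) = -13 kN
  M_A = Pa = (-13)·(24/5) = -312/5 kN·m
Superposition: R_A = 39 kN, M_A = 1208/5 kN·m

R_A = 39 kN, M_A = 1208/5 kN·m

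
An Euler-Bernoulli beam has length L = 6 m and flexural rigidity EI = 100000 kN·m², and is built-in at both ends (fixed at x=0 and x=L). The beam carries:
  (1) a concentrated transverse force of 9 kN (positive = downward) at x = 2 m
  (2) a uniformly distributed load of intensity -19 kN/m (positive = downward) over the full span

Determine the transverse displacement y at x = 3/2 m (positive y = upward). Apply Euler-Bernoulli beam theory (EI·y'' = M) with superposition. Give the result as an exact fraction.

y(3/2) = 789/2560000 m

Load 1 — point force P=9 kN at a=2 m (b=L-a=4):
  y_1 = -Pb²x²(3aL-(3a+b)x)/(6L³EI)  [x≤a] = -9·4²·(3/2)²·(3·2·6-(3·2+4)·(3/2))/(6·6³·100000) = -21/400000 m
Load 2 — uniform load w=-19 kN/m over full span:
  y_2 = -wx²(L-x)²/(24EI) = -(-19)·(3/2)²·(6-(3/2))²/(24·100000) = 4617/12800000 m
Superposition: y = Σ y_i = 789/2560000 m ≈ 0.000308 m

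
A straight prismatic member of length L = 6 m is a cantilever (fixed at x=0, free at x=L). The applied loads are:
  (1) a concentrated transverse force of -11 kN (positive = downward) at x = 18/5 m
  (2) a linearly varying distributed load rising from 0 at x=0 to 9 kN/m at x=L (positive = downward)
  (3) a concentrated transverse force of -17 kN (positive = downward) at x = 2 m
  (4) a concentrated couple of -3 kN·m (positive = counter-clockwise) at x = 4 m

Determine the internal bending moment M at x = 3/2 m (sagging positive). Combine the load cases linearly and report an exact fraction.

Load 1 — point force P=-11 kN at a=18/5 m (b=L-a=12/5):
  M_1 = -P(a-x)  [x≤a] = -(-11)·((18/5)-(3/2)) = 231/10 kN·m
Load 2 — triangular load w₀=9 kN/m (0→w₀ over full span):
  M_2 = w₀Lx/2 - w₀L²/3 - w₀x³/(6L) = 9·6·(3/2)/2 - 9·6²/3 - 9·(3/2)³/(6·6) = -2187/32 kN·m
Load 3 — point force P=-17 kN at a=2 m (b=L-a=4):
  M_3 = -P(a-x)  [x≤a] = -(-17)·(2-(3/2)) = 17/2 kN·m
Load 4 — applied couple M₀=-3 kN·m at a=4 m (b=L-a=2):
  M_4 = M₀  [x≤a] = (-3) = -3 kN·m
Superposition: M = Σ M_i = -6359/160 kN·m ≈ -39.743750 kN·m

M(3/2) = -6359/160 kN·m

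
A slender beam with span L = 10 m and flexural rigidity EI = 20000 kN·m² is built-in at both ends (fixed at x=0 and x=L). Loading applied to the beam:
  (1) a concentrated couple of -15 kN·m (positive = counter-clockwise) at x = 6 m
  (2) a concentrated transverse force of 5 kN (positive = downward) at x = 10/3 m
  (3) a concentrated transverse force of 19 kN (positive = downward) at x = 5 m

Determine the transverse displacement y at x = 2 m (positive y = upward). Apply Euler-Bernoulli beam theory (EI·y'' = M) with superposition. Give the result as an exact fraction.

y(2) = -153859/81000000 m

Load 1 — applied couple M₀=-15 kN·m at a=6 m (b=L-a=4):
  y_1 = (R_Ax³/6 - M_Ax²/2)/EI  [x≤a] with R_A=-54/25, M_A=-24/5 = ((-54/25)·2³/6 - (-24/5)·2²/2)/20000 = 21/62500 m
Load 2 — point force P=5 kN at a=10/3 m (b=L-a=20/3):
  y_2 = -Pb²x²(3aL-(3a+b)x)/(6L³EI)  [x≤a] = -5·(20/3)²·2²·(3·(10/3)·10-(3·(10/3)+(20/3))·2)/(6·10³·20000) = -1/2025 m
Load 3 — point force P=19 kN at a=5 m (b=L-a=5):
  y_3 = -Pb²x²(3aL-(3a+b)x)/(6L³EI)  [x≤a] = -19·5²·2²·(3·5·10-(3·5+5)·2)/(6·10³·20000) = -209/120000 m
Superposition: y = Σ y_i = -153859/81000000 m ≈ -0.001899 m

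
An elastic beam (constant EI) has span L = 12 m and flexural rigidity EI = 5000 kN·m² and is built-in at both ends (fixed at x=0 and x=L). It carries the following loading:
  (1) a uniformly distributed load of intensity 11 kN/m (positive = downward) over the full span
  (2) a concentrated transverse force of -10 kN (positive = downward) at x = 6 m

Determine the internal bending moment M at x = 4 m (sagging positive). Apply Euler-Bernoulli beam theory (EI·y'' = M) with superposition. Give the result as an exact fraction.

M(4) = 39 kN·m

Load 1 — uniform load w=11 kN/m over full span:
  M_1 = wLx/2 - wL²/12 - wx²/2 = 11·12·4/2 - 11·12²/12 - 11·4²/2 = 44 kN·m
Load 2 — point force P=-10 kN at a=6 m (b=L-a=6):
  M_2 = Pb²(3a+b)x/L³ - Pab²/L²  [x≤a] = (-10)·6²·(3·6+6)·4/12³ - (-10)·6·6²/12² = -5 kN·m
Superposition: M = Σ M_i = 39 kN·m ≈ 39.000000 kN·m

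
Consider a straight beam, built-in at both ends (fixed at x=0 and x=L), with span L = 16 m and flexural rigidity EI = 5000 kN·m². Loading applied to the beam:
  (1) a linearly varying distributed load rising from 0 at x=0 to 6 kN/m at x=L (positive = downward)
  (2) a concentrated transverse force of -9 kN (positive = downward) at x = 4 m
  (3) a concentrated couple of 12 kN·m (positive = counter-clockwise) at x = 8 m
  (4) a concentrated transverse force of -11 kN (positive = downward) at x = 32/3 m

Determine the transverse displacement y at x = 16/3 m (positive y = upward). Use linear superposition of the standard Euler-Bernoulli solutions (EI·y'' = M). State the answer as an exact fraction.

Load 1 — triangular load w₀=6 kN/m (0→w₀ over full span):
  y_1 = -w₀x²(L-x)²(x+2L)/(120LEI) = -6·(16/3)²·(16-(16/3))²·((16/3)+2·16)/(120·16·5000) = -57344/759375 m
Load 2 — point force P=-9 kN at a=4 m (b=L-a=12):
  y_2 = -Pa²(L-x)²(3bL-(3b+a)(L-x))/(6L³EI)  [x>a] = -(-9)·4²·(16-(16/3))²·(3·12·16-(3·12+4)·(16-(16/3)))/(6·16³·5000) = 112/5625 m
Load 3 — applied couple M₀=12 kN·m at a=8 m (b=L-a=8):
  y_3 = (R_Ax³/6 - M_Ax²/2)/EI  [x≤a] with R_A=9/8, M_A=3 = ((9/8)·(16/3)³/6 - 3·(16/3)²/2)/5000 = -16/5625 m
Load 4 — point force P=-11 kN at a=32/3 m (b=L-a=16/3):
  y_4 = -Pb²x²(3aL-(3a+b)x)/(6L³EI)  [x≤a] = -(-11)·(16/3)²·(16/3)²·(3·(32/3)·16-(3·(32/3)+(16/3))·(16/3))/(6·16³·5000) = 30976/1366875 m
Superposition: y = Σ y_i = -244576/6834375 m ≈ -0.035786 m

y(16/3) = -244576/6834375 m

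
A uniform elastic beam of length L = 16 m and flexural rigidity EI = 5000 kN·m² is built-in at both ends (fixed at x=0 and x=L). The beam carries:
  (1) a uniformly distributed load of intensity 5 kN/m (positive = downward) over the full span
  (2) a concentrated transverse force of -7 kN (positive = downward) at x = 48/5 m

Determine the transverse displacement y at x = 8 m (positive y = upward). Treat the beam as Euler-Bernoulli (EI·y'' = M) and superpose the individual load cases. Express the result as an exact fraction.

y(8) = -33728/234375 m

Load 1 — uniform load w=5 kN/m over full span:
  y_1 = -wx²(L-x)²/(24EI) = -5·8²·(16-8)²/(24·5000) = -64/375 m
Load 2 — point force P=-7 kN at a=48/5 m (b=L-a=32/5):
  y_2 = -Pb²x²(3aL-(3a+b)x)/(6L³EI)  [x≤a] = -(-7)·(32/5)²·8²·(3·(48/5)·16-(3·(48/5)+(32/5))·8)/(6·16³·5000) = 6272/234375 m
Superposition: y = Σ y_i = -33728/234375 m ≈ -0.143906 m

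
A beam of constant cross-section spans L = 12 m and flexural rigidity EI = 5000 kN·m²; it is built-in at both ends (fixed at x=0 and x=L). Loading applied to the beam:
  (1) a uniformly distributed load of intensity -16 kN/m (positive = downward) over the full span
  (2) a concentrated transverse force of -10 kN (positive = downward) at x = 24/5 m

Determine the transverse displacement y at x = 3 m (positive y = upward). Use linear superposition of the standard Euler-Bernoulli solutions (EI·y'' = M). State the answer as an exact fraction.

y(3) = 2673/25000 m

Load 1 — uniform load w=-16 kN/m over full span:
  y_1 = -wx²(L-x)²/(24EI) = -(-16)·3²·(12-3)²/(24·5000) = 243/2500 m
Load 2 — point force P=-10 kN at a=24/5 m (b=L-a=36/5):
  y_2 = -Pb²x²(3aL-(3a+b)x)/(6L³EI)  [x≤a] = -(-10)·(36/5)²·3²·(3·(24/5)·12-(3·(24/5)+(36/5))·3)/(6·12³·5000) = 243/25000 m
Superposition: y = Σ y_i = 2673/25000 m ≈ 0.106920 m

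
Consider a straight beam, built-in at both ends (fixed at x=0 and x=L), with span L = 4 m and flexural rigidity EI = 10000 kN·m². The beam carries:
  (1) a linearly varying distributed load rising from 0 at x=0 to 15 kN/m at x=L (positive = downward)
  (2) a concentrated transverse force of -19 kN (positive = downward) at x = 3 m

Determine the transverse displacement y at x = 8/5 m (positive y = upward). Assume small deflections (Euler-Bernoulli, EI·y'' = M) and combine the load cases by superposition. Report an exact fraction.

y(8/5) = -8861/46875000 m

Load 1 — triangular load w₀=15 kN/m (0→w₀ over full span):
  y_1 = -w₀x²(L-x)²(x+2L)/(120LEI) = -15·(8/5)²·(4-(8/5))²·((8/5)+2·4)/(120·4·10000) = -864/1953125 m
Load 2 — point force P=-19 kN at a=3 m (b=L-a=1):
  y_2 = -Pb²x²(3aL-(3a+b)x)/(6L³EI)  [x≤a] = -(-19)·1²·(8/5)²·(3·3·4-(3·3+1)·(8/5))/(6·4³·10000) = 19/75000 m
Superposition: y = Σ y_i = -8861/46875000 m ≈ -0.000189 m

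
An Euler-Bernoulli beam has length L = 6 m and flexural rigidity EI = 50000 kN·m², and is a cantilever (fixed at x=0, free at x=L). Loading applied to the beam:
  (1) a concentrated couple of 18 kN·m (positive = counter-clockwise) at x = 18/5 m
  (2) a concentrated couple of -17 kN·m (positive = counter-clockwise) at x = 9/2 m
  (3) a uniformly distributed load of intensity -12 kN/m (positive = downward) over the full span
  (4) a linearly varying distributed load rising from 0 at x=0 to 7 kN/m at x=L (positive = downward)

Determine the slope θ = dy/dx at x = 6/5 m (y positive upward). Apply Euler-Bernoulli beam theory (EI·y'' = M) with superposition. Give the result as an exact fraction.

θ(6/5) = 78897/31250000 rad

Load 1 — applied couple M₀=18 kN·m at a=18/5 m (b=L-a=12/5):
  θ_1 = M₀x/EI  [x≤a] = 18·(6/5)/50000 = 27/62500 rad
Load 2 — applied couple M₀=-17 kN·m at a=9/2 m (b=L-a=3/2):
  θ_2 = M₀x/EI  [x≤a] = (-17)·(6/5)/50000 = -51/125000 rad
Load 3 — uniform load w=-12 kN/m over full span:
  θ_3 = -wx(x²-3Lx+3L²)/(6EI) = -(-12)·(6/5)·((6/5)²-3·6·(6/5)+3·6²)/(6·50000) = 1647/390625 rad
Load 4 — triangular load w₀=7 kN/m (0→w₀ over full span):
  θ_4 = (w₀Lx²/4-w₀L²x/3-w₀x⁴/(24L))/EI = (7·6·(6/5)²/4-7·6²·(6/5)/3-7·(6/5)⁴/(24·6))/50000 = -53613/31250000 rad
Superposition: θ = Σ θ_i = 78897/31250000 rad ≈ 0.002525 rad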